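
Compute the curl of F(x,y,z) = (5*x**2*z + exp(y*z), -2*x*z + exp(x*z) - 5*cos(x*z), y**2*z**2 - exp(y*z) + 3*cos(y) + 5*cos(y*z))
(-x*exp(x*z) - 5*x*sin(x*z) + 2*x + 2*y*z**2 - z*exp(y*z) - 5*z*sin(y*z) - 3*sin(y), 5*x**2 + y*exp(y*z), z*(exp(x*z) - exp(y*z) + 5*sin(x*z) - 2))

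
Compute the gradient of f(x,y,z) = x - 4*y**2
(1, -8*y, 0)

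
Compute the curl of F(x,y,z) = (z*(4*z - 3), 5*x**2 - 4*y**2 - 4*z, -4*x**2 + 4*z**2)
(4, 8*x + 8*z - 3, 10*x)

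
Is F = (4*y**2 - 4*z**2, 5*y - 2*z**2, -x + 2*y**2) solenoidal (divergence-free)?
No, ∇·F = 5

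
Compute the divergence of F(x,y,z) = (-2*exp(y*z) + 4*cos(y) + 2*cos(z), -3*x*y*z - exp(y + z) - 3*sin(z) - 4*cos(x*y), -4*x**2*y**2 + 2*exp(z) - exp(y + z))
-3*x*z + 4*x*sin(x*y) + 2*exp(z) - 2*exp(y + z)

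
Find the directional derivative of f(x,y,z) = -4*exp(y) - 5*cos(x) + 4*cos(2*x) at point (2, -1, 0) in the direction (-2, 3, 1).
sqrt(14)*(E*(8*sin(4) - 5*sin(2)) - 6)*exp(-1)/7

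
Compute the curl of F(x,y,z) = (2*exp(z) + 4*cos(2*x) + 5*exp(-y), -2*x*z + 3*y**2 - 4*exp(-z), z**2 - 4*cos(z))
(2*x - 4*exp(-z), 2*exp(z), -2*z + 5*exp(-y))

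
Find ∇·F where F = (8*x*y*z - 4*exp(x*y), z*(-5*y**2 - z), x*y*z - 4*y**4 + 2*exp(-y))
y*(x - 2*z - 4*exp(x*y))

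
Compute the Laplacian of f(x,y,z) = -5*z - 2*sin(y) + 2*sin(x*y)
-2*x**2*sin(x*y) - 2*y**2*sin(x*y) + 2*sin(y)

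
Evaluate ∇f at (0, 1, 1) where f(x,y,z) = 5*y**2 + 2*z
(0, 10, 2)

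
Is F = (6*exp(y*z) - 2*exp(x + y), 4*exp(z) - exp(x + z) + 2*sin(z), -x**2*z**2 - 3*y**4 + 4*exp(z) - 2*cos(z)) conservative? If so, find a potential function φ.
No, ∇×F = (-12*y**3 - 4*exp(z) + exp(x + z) - 2*cos(z), 2*x*z**2 + 6*y*exp(y*z), -6*z*exp(y*z) + 2*exp(x + y) - exp(x + z)) ≠ 0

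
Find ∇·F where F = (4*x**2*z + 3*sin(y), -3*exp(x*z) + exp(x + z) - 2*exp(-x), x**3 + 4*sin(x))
8*x*z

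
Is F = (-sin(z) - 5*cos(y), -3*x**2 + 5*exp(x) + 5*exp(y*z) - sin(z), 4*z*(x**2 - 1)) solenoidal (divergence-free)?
No, ∇·F = 4*x**2 + 5*z*exp(y*z) - 4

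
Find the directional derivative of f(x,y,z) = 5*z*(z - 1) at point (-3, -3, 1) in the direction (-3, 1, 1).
5*sqrt(11)/11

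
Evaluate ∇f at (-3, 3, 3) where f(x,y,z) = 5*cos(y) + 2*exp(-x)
(-2*exp(3), -5*sin(3), 0)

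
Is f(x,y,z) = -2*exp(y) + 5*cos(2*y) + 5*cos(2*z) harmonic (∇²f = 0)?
No, ∇²f = -2*exp(y) - 20*cos(2*y) - 20*cos(2*z)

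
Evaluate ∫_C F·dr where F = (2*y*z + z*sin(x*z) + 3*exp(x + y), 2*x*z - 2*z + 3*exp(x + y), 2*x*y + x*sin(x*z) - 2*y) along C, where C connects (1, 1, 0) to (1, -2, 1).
-3*exp(2) - cos(1) + 1 + 3*exp(-1)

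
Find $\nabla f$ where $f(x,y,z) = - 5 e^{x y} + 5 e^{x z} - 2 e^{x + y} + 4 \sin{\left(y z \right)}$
(-5*y*exp(x*y) + 5*z*exp(x*z) - 2*exp(x + y), -5*x*exp(x*y) + 4*z*cos(y*z) - 2*exp(x + y), 5*x*exp(x*z) + 4*y*cos(y*z))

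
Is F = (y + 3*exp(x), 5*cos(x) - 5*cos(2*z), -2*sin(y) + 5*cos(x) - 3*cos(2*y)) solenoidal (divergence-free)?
No, ∇·F = 3*exp(x)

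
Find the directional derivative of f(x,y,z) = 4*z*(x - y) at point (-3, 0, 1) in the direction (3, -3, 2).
0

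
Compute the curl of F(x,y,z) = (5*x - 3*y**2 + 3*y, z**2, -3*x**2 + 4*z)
(-2*z, 6*x, 6*y - 3)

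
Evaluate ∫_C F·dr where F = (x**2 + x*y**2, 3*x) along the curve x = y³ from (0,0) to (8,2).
836/3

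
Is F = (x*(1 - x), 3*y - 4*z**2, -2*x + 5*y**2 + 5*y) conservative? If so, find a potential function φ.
No, ∇×F = (10*y + 8*z + 5, 2, 0) ≠ 0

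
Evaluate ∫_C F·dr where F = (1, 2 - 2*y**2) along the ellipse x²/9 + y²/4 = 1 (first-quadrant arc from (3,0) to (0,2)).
-13/3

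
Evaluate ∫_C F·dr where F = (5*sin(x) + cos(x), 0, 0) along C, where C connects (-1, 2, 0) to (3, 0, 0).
sin(3) + sin(1) + 5*cos(1) - 5*cos(3)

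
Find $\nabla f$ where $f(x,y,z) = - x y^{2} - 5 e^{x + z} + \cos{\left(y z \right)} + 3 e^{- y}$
(-y**2 - 5*exp(x + z), -2*x*y - z*sin(y*z) - 3*exp(-y), -y*sin(y*z) - 5*exp(x + z))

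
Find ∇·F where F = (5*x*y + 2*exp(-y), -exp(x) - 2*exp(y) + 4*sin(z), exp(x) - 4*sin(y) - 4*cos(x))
5*y - 2*exp(y)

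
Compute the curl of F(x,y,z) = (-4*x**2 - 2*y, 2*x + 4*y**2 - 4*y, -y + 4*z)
(-1, 0, 4)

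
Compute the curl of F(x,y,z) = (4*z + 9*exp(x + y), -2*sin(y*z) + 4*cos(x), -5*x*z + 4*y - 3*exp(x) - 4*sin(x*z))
(2*y*cos(y*z) + 4, 4*z*cos(x*z) + 5*z + 3*exp(x) + 4, -9*exp(x + y) - 4*sin(x))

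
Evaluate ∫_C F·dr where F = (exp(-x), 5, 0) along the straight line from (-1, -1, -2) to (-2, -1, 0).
E - exp(2)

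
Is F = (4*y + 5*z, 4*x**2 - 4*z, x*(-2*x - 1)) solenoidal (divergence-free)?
Yes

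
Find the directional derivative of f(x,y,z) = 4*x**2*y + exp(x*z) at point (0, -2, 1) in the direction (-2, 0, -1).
-2*sqrt(5)/5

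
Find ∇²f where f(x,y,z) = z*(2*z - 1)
4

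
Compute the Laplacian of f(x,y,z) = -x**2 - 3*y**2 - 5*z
-8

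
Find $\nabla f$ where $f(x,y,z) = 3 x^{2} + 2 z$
(6*x, 0, 2)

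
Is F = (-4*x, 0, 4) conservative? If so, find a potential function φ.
Yes, F is conservative. φ = -2*x**2 + 4*z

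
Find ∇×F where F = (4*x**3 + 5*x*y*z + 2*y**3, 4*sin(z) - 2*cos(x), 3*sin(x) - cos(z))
(-4*cos(z), 5*x*y - 3*cos(x), -5*x*z - 6*y**2 + 2*sin(x))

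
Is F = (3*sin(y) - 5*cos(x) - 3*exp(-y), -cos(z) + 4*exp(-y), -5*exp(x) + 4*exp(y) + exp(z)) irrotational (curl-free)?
No, ∇×F = (4*exp(y) - sin(z), 5*exp(x), -3*cos(y) - 3*exp(-y))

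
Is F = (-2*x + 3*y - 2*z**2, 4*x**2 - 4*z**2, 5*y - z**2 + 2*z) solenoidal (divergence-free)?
No, ∇·F = -2*z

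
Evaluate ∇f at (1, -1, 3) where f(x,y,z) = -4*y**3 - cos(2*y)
(0, -12 - 2*sin(2), 0)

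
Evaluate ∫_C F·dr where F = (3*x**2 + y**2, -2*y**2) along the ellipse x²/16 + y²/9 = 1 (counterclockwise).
0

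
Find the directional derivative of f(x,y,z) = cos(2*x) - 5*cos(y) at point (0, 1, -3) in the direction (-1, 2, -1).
5*sqrt(6)*sin(1)/3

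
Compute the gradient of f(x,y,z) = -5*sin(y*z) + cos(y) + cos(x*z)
(-z*sin(x*z), -5*z*cos(y*z) - sin(y), -x*sin(x*z) - 5*y*cos(y*z))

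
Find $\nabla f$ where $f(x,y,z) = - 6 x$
(-6, 0, 0)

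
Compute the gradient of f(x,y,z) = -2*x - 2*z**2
(-2, 0, -4*z)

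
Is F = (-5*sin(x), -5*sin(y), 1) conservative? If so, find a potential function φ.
Yes, F is conservative. φ = z + 5*cos(x) + 5*cos(y)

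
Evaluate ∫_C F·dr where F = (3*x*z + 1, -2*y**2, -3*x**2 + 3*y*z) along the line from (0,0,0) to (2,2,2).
14/3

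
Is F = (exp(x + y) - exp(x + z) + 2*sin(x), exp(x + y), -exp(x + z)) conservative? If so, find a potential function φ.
Yes, F is conservative. φ = exp(x + y) - exp(x + z) - 2*cos(x)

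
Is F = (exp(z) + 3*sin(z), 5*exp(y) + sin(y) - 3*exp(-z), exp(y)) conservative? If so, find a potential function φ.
No, ∇×F = (exp(y) - 3*exp(-z), exp(z) + 3*cos(z), 0) ≠ 0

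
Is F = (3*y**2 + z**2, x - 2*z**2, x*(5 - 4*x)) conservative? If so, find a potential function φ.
No, ∇×F = (4*z, 8*x + 2*z - 5, 1 - 6*y) ≠ 0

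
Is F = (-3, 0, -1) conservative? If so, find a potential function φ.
Yes, F is conservative. φ = -3*x - z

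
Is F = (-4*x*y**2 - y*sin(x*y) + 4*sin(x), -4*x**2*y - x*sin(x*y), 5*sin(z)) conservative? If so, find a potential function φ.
Yes, F is conservative. φ = -2*x**2*y**2 - 4*cos(x) - 5*cos(z) + cos(x*y)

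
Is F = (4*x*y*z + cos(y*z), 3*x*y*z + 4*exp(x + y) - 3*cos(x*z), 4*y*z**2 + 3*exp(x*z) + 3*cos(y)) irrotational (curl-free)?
No, ∇×F = (-3*x*y - 3*x*sin(x*z) + 4*z**2 - 3*sin(y), 4*x*y - y*sin(y*z) - 3*z*exp(x*z), -4*x*z + 3*y*z + 3*z*sin(x*z) + z*sin(y*z) + 4*exp(x + y))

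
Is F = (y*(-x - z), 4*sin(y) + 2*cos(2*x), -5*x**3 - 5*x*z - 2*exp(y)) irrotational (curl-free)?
No, ∇×F = (-2*exp(y), 15*x**2 - y + 5*z, x + z - 4*sin(2*x))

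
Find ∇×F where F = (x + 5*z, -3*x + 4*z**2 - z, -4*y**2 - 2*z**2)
(-8*y - 8*z + 1, 5, -3)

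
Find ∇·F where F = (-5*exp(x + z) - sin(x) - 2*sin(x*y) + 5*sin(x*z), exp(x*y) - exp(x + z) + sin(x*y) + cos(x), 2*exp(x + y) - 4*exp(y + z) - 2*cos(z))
x*exp(x*y) + x*cos(x*y) - 2*y*cos(x*y) + 5*z*cos(x*z) - 5*exp(x + z) - 4*exp(y + z) + 2*sin(z) - cos(x)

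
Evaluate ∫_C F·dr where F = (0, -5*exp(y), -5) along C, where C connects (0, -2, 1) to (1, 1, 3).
-5*E - 10 + 5*exp(-2)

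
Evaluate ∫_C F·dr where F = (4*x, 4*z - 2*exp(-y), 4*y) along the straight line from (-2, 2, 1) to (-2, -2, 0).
-8 + 4*sinh(2)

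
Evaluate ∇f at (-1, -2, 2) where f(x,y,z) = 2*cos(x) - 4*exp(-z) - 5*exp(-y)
(2*sin(1), 5*exp(2), 4*exp(-2))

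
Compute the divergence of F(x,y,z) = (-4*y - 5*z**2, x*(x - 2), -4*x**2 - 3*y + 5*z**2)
10*z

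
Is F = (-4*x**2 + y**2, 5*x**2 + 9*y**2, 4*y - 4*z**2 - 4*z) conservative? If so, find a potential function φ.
No, ∇×F = (4, 0, 10*x - 2*y) ≠ 0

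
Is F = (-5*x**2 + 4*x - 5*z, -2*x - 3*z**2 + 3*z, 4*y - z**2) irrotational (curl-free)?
No, ∇×F = (6*z + 1, -5, -2)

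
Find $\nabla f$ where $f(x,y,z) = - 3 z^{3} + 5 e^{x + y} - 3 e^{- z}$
(5*exp(x + y), 5*exp(x + y), -9*z**2 + 3*exp(-z))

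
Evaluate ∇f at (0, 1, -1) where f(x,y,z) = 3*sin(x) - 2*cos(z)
(3, 0, -2*sin(1))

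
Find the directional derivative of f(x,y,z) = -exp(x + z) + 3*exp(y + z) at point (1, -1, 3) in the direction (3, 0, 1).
sqrt(10)*(3 - 4*exp(2))*exp(2)/10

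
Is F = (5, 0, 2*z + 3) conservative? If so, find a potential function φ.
Yes, F is conservative. φ = 5*x + z**2 + 3*z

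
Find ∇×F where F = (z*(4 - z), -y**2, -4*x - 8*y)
(-8, 8 - 2*z, 0)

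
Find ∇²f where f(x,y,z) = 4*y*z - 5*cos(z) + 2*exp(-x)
5*cos(z) + 2*exp(-x)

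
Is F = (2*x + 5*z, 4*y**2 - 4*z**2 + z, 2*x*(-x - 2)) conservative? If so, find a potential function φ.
No, ∇×F = (8*z - 1, 4*x + 9, 0) ≠ 0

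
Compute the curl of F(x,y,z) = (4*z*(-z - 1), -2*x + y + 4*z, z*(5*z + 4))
(-4, -8*z - 4, -2)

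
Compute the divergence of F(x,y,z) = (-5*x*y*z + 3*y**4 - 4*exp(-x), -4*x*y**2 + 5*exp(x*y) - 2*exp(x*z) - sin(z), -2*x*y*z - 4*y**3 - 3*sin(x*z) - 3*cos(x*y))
-10*x*y + 5*x*exp(x*y) - 3*x*cos(x*z) - 5*y*z + 4*exp(-x)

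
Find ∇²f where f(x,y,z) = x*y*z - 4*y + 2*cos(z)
-2*cos(z)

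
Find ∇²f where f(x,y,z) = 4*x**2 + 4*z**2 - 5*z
16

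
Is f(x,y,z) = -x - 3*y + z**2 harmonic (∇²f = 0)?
No, ∇²f = 2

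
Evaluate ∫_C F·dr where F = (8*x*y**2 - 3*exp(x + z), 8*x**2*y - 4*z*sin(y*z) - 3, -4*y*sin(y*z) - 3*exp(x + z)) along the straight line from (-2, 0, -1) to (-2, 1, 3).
-3*E + 4*cos(3) + 3*exp(-3) + 9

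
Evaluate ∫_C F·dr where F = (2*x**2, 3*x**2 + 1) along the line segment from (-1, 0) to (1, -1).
-2/3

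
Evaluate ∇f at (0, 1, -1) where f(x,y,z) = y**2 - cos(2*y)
(0, 2*sin(2) + 2, 0)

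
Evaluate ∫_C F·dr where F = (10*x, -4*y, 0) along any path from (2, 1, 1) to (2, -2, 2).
-6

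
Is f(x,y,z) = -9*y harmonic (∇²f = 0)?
Yes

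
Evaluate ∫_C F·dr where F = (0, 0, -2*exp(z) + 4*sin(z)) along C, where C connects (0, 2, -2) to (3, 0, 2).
-4*sinh(2)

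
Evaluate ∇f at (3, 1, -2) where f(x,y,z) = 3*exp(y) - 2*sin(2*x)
(-4*cos(6), 3*E, 0)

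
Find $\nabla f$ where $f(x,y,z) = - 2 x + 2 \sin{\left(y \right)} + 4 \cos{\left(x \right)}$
(-4*sin(x) - 2, 2*cos(y), 0)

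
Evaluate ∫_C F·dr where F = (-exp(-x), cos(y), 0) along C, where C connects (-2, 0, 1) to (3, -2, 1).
-exp(2) - sin(2) + exp(-3)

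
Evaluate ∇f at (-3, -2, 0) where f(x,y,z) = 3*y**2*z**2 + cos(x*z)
(0, 0, 0)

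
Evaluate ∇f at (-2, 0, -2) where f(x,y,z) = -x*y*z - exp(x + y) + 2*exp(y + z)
(-exp(-2), -4 + exp(-2), 2*exp(-2))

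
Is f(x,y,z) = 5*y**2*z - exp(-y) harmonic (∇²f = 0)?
No, ∇²f = 10*z - exp(-y)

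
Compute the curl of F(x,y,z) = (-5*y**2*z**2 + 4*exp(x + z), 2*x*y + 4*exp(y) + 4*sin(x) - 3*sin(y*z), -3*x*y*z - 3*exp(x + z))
(-3*x*z + 3*y*cos(y*z), -10*y**2*z + 3*y*z + 7*exp(x + z), 10*y*z**2 + 2*y + 4*cos(x))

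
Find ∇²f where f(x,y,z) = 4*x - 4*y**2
-8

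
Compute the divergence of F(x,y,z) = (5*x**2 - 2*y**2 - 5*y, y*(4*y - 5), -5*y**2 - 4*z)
10*x + 8*y - 9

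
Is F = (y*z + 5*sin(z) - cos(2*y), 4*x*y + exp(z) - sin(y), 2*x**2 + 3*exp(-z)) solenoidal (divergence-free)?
No, ∇·F = 4*x - cos(y) - 3*exp(-z)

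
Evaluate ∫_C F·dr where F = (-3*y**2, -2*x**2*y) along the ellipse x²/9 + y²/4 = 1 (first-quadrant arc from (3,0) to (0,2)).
6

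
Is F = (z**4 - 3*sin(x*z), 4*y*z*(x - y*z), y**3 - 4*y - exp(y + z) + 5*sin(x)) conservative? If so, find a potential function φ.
No, ∇×F = (-4*x*y + 8*y**2*z + 3*y**2 - exp(y + z) - 4, -3*x*cos(x*z) + 4*z**3 - 5*cos(x), 4*y*z) ≠ 0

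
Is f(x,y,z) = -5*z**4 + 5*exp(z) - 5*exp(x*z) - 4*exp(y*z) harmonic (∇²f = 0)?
No, ∇²f = -5*x**2*exp(x*z) - 4*y**2*exp(y*z) - 5*z**2*exp(x*z) - 4*z**2*exp(y*z) - 60*z**2 + 5*exp(z)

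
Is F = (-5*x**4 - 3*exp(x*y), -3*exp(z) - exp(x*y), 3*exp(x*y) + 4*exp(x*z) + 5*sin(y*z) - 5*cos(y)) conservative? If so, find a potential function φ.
No, ∇×F = (3*x*exp(x*y) + 5*z*cos(y*z) + 3*exp(z) + 5*sin(y), -3*y*exp(x*y) - 4*z*exp(x*z), (3*x - y)*exp(x*y)) ≠ 0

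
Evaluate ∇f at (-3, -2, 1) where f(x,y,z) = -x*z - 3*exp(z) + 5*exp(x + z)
(-1 + 5*exp(-2), 0, -3*E + 5*exp(-2) + 3)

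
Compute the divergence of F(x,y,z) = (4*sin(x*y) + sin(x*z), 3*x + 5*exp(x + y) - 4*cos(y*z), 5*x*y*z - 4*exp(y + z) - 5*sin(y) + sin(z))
5*x*y + 4*y*cos(x*y) + 4*z*sin(y*z) + z*cos(x*z) + 5*exp(x + y) - 4*exp(y + z) + cos(z)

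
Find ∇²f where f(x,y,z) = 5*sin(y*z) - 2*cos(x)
-5*y**2*sin(y*z) - 5*z**2*sin(y*z) + 2*cos(x)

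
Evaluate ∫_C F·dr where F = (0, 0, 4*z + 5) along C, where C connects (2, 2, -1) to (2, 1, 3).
36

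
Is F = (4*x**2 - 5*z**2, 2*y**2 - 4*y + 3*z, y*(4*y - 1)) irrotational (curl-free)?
No, ∇×F = (8*y - 4, -10*z, 0)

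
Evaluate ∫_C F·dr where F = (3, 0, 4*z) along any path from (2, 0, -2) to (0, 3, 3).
4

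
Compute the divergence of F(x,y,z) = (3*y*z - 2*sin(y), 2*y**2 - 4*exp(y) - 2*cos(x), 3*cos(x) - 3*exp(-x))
4*y - 4*exp(y)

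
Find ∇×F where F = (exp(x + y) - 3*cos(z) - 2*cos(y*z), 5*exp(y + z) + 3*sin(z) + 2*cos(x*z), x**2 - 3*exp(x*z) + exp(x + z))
(2*x*sin(x*z) - 5*exp(y + z) - 3*cos(z), -2*x + 2*y*sin(y*z) + 3*z*exp(x*z) - exp(x + z) + 3*sin(z), -2*z*sin(x*z) - 2*z*sin(y*z) - exp(x + y))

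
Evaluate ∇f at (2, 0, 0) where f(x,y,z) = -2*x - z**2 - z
(-2, 0, -1)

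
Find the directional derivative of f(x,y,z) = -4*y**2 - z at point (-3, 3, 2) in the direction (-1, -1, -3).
27*sqrt(11)/11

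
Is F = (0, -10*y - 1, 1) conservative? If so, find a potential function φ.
Yes, F is conservative. φ = -5*y**2 - y + z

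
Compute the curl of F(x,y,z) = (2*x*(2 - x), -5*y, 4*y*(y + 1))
(8*y + 4, 0, 0)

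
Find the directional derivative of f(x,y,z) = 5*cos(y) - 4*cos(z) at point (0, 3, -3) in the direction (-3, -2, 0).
10*sqrt(13)*sin(3)/13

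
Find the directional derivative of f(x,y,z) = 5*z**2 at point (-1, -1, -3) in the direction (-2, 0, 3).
-90*sqrt(13)/13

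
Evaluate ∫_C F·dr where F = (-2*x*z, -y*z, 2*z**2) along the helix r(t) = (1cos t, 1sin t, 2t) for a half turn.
pi*(-3 + 32*pi**2)/6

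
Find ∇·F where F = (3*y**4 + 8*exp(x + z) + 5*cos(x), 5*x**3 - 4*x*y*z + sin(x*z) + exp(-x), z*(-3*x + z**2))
-4*x*z - 3*x + 3*z**2 + 8*exp(x + z) - 5*sin(x)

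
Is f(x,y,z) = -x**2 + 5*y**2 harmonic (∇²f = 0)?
No, ∇²f = 8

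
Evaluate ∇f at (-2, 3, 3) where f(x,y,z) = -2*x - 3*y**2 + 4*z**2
(-2, -18, 24)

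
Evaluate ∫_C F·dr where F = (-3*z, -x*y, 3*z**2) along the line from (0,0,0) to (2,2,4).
148/3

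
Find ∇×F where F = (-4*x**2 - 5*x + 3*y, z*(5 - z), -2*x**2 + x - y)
(2*z - 6, 4*x - 1, -3)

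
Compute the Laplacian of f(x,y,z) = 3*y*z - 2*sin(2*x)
8*sin(2*x)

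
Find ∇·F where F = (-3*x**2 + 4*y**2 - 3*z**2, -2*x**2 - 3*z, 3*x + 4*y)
-6*x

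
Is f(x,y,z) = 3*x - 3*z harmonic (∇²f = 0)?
Yes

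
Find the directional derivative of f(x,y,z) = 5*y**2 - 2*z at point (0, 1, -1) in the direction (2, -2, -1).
-6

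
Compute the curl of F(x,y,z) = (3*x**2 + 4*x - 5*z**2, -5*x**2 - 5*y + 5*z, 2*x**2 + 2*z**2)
(-5, -4*x - 10*z, -10*x)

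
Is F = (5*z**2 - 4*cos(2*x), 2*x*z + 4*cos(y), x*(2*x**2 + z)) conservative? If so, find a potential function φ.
No, ∇×F = (-2*x, -6*x**2 + 9*z, 2*z) ≠ 0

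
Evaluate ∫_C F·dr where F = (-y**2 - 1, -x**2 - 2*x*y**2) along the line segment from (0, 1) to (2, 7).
-372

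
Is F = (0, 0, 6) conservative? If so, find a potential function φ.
Yes, F is conservative. φ = 6*z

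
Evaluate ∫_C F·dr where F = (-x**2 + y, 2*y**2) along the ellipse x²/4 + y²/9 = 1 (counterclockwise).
-6*pi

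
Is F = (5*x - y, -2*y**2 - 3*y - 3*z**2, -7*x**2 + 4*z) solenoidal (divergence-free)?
No, ∇·F = 6 - 4*y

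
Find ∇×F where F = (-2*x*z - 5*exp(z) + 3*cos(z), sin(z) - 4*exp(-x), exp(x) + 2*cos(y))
(-2*sin(y) - cos(z), -2*x - exp(x) - 5*exp(z) - 3*sin(z), 4*exp(-x))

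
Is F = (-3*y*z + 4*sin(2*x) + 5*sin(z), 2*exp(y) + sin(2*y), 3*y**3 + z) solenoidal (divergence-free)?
No, ∇·F = 2*exp(y) + 8*cos(2*x) + 2*cos(2*y) + 1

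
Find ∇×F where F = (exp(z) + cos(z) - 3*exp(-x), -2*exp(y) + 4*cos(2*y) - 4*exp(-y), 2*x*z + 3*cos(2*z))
(0, -2*z + exp(z) - sin(z), 0)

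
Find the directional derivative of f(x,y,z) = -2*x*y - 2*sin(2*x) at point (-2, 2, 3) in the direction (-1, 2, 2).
4*cos(4)/3 + 4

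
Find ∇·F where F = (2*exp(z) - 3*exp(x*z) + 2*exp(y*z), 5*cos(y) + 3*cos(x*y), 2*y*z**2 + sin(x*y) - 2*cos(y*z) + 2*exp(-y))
-3*x*sin(x*y) + 4*y*z + 2*y*sin(y*z) - 3*z*exp(x*z) - 5*sin(y)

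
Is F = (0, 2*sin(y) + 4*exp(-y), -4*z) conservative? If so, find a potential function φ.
Yes, F is conservative. φ = -2*z**2 - 2*cos(y) - 4*exp(-y)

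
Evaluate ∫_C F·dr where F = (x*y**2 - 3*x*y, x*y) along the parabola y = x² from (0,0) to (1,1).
-11/60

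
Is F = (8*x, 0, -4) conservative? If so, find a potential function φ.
Yes, F is conservative. φ = 4*x**2 - 4*z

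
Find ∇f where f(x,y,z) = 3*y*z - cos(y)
(0, 3*z + sin(y), 3*y)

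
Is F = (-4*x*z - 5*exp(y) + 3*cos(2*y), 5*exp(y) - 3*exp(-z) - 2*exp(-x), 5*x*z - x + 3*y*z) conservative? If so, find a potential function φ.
No, ∇×F = (3*z - 3*exp(-z), -4*x - 5*z + 1, 5*exp(y) + 6*sin(2*y) + 2*exp(-x)) ≠ 0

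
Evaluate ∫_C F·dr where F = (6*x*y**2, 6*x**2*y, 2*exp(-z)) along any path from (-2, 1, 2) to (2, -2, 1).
-2*exp(-1) + 2*exp(-2) + 36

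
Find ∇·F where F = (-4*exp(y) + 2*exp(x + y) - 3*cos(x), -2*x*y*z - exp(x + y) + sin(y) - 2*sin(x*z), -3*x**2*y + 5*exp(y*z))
-2*x*z + 5*y*exp(y*z) + exp(x + y) + 3*sin(x) + cos(y)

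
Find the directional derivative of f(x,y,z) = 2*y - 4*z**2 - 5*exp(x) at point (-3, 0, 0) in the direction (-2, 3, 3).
sqrt(22)*(5 + 3*exp(3))*exp(-3)/11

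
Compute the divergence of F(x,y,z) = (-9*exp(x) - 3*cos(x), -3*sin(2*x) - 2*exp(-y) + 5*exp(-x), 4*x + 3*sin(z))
-9*exp(x) + 3*sin(x) + 3*cos(z) + 2*exp(-y)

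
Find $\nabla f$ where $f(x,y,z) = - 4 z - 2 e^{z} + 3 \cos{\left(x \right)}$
(-3*sin(x), 0, -2*exp(z) - 4)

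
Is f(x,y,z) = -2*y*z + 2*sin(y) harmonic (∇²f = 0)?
No, ∇²f = -2*sin(y)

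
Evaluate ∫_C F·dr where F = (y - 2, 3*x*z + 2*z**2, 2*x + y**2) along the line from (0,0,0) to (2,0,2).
0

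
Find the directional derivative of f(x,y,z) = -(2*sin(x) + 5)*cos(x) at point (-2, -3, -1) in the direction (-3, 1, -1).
3*sqrt(11)*(2*cos(4) + 5*sin(2))/11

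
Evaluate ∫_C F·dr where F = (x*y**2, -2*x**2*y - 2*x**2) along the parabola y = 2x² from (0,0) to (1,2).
-4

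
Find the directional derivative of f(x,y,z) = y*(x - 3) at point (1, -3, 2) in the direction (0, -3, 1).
3*sqrt(10)/5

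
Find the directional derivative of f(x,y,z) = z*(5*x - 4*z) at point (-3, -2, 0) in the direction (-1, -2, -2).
10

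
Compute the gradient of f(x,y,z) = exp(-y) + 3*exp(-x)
(-3*exp(-x), -exp(-y), 0)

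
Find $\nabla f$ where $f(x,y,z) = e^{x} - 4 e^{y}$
(exp(x), -4*exp(y), 0)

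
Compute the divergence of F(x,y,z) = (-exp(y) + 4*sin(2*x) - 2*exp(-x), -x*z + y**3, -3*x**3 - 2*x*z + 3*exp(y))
-2*x + 3*y**2 + 8*cos(2*x) + 2*exp(-x)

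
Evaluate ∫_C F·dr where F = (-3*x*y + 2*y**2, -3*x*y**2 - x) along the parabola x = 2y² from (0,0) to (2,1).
-14/3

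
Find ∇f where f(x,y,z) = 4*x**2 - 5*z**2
(8*x, 0, -10*z)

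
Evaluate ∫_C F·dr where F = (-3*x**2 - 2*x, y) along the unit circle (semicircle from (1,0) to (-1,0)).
2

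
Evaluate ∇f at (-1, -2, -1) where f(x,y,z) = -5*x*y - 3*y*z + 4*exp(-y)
(10, 8 - 4*exp(2), 6)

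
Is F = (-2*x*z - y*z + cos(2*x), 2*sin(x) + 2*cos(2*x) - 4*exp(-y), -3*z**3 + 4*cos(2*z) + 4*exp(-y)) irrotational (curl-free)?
No, ∇×F = (-4*exp(-y), -2*x - y, z - 4*sin(2*x) + 2*cos(x))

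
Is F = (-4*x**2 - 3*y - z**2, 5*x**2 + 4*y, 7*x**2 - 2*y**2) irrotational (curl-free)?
No, ∇×F = (-4*y, -14*x - 2*z, 10*x + 3)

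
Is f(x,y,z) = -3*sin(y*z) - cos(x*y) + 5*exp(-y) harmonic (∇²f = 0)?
No, ∇²f = x**2*cos(x*y) + 3*y**2*sin(y*z) + y**2*cos(x*y) + 3*z**2*sin(y*z) + 5*exp(-y)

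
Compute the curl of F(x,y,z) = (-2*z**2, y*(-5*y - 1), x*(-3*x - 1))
(0, 6*x - 4*z + 1, 0)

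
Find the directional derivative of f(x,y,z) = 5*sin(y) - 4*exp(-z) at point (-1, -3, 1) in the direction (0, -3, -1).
-sqrt(10)*(15*E*cos(3) + 4)*exp(-1)/10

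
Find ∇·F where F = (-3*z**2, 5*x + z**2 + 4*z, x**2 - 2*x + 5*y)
0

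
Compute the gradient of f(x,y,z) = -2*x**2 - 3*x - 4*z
(-4*x - 3, 0, -4)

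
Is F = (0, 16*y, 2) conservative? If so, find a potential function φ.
Yes, F is conservative. φ = 8*y**2 + 2*z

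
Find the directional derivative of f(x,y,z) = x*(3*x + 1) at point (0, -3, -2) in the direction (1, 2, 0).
sqrt(5)/5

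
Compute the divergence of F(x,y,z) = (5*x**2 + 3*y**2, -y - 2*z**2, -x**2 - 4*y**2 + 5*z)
10*x + 4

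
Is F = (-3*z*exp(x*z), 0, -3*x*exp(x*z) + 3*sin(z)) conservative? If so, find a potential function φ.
Yes, F is conservative. φ = -3*exp(x*z) - 3*cos(z)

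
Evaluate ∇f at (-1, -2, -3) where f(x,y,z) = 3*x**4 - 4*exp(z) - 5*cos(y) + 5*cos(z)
(-12, -5*sin(2), -4*exp(-3) + 5*sin(3))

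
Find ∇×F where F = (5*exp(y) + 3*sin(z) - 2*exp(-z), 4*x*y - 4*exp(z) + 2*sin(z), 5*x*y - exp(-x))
(5*x + 4*exp(z) - 2*cos(z), -5*y + 3*cos(z) + 2*exp(-z) - exp(-x), 4*y - 5*exp(y))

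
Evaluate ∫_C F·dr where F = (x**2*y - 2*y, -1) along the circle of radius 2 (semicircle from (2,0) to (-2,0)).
2*pi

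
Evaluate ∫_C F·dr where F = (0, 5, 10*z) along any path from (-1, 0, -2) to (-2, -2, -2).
-10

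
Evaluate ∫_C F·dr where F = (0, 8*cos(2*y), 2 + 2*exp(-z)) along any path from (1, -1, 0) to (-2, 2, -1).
-2*E + 4*sin(4) + 4*sin(2)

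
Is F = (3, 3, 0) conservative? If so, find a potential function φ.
Yes, F is conservative. φ = 3*x + 3*y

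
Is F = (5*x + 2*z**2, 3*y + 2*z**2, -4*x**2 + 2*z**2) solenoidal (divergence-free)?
No, ∇·F = 4*z + 8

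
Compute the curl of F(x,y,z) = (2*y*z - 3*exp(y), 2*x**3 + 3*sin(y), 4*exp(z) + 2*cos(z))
(0, 2*y, 6*x**2 - 2*z + 3*exp(y))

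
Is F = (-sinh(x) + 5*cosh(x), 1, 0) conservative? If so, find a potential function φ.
Yes, F is conservative. φ = y + 5*sinh(x) - cosh(x)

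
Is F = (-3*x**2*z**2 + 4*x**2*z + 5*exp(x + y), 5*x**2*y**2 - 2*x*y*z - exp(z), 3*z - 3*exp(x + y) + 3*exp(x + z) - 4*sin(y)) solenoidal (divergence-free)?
No, ∇·F = 10*x**2*y - 6*x*z**2 + 6*x*z + 5*exp(x + y) + 3*exp(x + z) + 3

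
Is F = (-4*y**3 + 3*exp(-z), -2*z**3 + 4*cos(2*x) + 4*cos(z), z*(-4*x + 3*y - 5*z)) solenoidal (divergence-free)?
No, ∇·F = -4*x + 3*y - 10*z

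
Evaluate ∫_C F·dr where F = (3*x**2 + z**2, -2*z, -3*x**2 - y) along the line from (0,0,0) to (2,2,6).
-10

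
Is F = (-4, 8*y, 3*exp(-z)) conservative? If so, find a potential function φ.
Yes, F is conservative. φ = -4*x + 4*y**2 - 3*exp(-z)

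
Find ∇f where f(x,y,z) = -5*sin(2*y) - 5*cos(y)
(0, 5*sin(y) - 10*cos(2*y), 0)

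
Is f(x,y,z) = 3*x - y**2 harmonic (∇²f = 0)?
No, ∇²f = -2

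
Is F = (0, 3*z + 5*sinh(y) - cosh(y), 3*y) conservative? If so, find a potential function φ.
Yes, F is conservative. φ = 3*y*z - sinh(y) + 5*cosh(y)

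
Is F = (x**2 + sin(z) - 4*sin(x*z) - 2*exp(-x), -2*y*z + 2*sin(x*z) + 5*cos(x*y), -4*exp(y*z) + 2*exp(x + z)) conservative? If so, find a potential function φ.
No, ∇×F = (-2*x*cos(x*z) + 2*y - 4*z*exp(y*z), -4*x*cos(x*z) - 2*exp(x + z) + cos(z), -5*y*sin(x*y) + 2*z*cos(x*z)) ≠ 0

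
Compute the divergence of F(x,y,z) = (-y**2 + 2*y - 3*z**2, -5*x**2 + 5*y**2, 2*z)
10*y + 2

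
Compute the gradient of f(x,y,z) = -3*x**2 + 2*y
(-6*x, 2, 0)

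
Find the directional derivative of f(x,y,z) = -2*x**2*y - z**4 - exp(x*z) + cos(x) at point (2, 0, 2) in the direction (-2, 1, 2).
-24 + 2*sin(2)/3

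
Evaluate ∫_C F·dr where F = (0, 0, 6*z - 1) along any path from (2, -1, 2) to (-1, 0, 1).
-8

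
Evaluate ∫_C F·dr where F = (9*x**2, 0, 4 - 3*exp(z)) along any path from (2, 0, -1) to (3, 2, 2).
-3*exp(2) + 3*exp(-1) + 69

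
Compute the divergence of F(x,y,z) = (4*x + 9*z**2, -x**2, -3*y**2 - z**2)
4 - 2*z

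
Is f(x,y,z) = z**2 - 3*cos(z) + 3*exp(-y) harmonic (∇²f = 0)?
No, ∇²f = 3*cos(z) + 2 + 3*exp(-y)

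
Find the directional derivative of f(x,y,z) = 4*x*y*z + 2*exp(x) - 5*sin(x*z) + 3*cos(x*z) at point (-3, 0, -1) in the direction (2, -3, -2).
4*sqrt(17)*(-9*exp(3) - 3*exp(3)*sin(3) + 1 - 5*exp(3)*cos(3))*exp(-3)/17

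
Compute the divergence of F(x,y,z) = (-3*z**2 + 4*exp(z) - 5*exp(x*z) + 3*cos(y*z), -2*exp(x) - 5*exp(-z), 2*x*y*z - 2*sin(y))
2*x*y - 5*z*exp(x*z)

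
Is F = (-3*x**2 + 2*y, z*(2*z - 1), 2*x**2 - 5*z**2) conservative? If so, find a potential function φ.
No, ∇×F = (1 - 4*z, -4*x, -2) ≠ 0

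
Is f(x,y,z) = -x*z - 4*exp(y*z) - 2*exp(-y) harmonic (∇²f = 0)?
No, ∇²f = -4*y**2*exp(y*z) - 4*z**2*exp(y*z) - 2*exp(-y)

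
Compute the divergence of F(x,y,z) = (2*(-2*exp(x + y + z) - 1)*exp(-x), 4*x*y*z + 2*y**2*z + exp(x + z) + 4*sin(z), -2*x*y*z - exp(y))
-2*x*y + 4*x*z + 4*y*z + 2*exp(-x)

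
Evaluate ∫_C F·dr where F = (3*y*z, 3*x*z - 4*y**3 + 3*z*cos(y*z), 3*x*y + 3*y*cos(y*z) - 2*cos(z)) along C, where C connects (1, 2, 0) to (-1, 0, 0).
16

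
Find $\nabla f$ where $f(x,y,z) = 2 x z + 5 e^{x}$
(2*z + 5*exp(x), 0, 2*x)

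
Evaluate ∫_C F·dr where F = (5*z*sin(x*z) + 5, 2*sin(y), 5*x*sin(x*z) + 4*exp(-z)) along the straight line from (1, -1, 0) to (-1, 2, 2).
-1 - 4*exp(-2) + 2*cos(1) - 7*cos(2)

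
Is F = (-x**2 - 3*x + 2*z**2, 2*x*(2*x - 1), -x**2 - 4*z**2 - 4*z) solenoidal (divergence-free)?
No, ∇·F = -2*x - 8*z - 7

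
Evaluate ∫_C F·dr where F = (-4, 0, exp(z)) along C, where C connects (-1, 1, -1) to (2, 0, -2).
-12 - exp(-1) + exp(-2)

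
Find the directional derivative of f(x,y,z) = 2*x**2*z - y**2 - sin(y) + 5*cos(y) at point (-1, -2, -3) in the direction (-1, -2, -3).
sqrt(14)*(-13 - 5*sin(2) + cos(2))/7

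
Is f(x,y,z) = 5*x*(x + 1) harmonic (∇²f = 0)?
No, ∇²f = 10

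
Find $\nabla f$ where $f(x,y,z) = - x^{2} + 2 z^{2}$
(-2*x, 0, 4*z)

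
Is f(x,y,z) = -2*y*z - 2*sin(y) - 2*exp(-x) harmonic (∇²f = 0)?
No, ∇²f = 2*sin(y) - 2*exp(-x)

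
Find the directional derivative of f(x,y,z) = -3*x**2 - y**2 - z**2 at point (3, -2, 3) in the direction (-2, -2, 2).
8*sqrt(3)/3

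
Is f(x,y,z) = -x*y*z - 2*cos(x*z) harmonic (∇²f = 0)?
No, ∇²f = 2*(x**2 + z**2)*cos(x*z)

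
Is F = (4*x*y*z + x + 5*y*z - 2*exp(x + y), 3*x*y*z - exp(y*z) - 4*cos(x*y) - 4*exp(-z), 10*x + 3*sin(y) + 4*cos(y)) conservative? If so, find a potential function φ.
No, ∇×F = (-3*x*y + y*exp(y*z) - 4*sin(y) + 3*cos(y) - 4*exp(-z), 4*x*y + 5*y - 10, -4*x*z + 3*y*z + 4*y*sin(x*y) - 5*z + 2*exp(x + y)) ≠ 0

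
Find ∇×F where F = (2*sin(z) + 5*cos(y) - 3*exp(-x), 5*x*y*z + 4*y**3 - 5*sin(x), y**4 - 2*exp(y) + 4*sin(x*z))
(-5*x*y + 4*y**3 - 2*exp(y), -4*z*cos(x*z) + 2*cos(z), 5*y*z + 5*sin(y) - 5*cos(x))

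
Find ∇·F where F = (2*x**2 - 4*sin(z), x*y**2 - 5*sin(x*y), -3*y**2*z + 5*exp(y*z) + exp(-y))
2*x*y - 5*x*cos(x*y) + 4*x - 3*y**2 + 5*y*exp(y*z)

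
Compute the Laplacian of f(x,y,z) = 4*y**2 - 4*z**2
0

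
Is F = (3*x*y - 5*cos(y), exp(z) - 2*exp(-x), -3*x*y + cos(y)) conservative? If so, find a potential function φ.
No, ∇×F = (-3*x - exp(z) - sin(y), 3*y, -3*x - 5*sin(y) + 2*exp(-x)) ≠ 0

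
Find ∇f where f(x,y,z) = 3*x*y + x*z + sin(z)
(3*y + z, 3*x, x + cos(z))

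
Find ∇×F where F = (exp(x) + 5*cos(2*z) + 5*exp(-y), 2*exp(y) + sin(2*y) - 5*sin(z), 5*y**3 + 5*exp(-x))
(15*y**2 + 5*cos(z), -10*sin(2*z) + 5*exp(-x), 5*exp(-y))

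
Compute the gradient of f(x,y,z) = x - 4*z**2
(1, 0, -8*z)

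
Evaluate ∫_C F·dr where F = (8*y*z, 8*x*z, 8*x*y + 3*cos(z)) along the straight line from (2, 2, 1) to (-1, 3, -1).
-8 - 6*sin(1)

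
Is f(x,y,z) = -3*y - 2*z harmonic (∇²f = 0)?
Yes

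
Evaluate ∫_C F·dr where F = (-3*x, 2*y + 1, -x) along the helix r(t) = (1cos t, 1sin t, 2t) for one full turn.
0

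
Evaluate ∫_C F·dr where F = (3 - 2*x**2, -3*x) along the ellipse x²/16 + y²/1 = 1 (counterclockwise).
-12*pi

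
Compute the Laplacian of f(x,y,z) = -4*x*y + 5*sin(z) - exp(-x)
-5*sin(z) - exp(-x)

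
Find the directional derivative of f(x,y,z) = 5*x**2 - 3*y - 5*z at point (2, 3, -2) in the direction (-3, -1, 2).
-67*sqrt(14)/14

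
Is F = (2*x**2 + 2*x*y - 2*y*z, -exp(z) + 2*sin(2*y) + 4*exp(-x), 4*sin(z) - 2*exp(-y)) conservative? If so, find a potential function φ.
No, ∇×F = (exp(z) + 2*exp(-y), -2*y, -2*x + 2*z - 4*exp(-x)) ≠ 0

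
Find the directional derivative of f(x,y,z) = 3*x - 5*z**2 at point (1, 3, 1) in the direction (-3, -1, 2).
-29*sqrt(14)/14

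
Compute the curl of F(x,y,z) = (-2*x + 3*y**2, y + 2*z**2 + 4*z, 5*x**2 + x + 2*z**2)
(-4*z - 4, -10*x - 1, -6*y)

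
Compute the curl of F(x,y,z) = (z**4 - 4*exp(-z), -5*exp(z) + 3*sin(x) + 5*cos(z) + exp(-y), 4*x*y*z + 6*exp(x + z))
(4*x*z + 5*exp(z) + 5*sin(z), -4*y*z + 4*z**3 - 6*exp(x + z) + 4*exp(-z), 3*cos(x))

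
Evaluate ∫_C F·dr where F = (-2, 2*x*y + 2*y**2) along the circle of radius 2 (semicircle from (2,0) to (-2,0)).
56/3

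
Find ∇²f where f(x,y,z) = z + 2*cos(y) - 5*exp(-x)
-2*cos(y) - 5*exp(-x)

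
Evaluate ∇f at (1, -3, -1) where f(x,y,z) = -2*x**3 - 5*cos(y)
(-6, -5*sin(3), 0)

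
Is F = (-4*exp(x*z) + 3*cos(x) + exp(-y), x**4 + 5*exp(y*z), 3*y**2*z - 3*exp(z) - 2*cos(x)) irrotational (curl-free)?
No, ∇×F = (y*(6*z - 5*exp(y*z)), -4*x*exp(x*z) - 2*sin(x), 4*x**3 + exp(-y))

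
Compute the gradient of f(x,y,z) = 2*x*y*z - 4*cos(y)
(2*y*z, 2*x*z + 4*sin(y), 2*x*y)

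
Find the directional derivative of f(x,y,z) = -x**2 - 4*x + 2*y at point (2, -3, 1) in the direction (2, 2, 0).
-3*sqrt(2)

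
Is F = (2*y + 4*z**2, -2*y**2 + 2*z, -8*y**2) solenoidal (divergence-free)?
No, ∇·F = -4*y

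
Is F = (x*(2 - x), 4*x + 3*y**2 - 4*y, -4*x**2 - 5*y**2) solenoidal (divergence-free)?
No, ∇·F = -2*x + 6*y - 2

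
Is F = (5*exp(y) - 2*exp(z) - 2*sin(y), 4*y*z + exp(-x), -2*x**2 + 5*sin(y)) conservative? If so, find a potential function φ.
No, ∇×F = (-4*y + 5*cos(y), 4*x - 2*exp(z), -5*exp(y) + 2*cos(y) - exp(-x)) ≠ 0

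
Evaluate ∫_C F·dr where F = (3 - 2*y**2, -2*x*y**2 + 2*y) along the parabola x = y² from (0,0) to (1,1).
13/5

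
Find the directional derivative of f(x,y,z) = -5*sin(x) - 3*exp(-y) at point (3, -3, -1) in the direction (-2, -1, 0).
sqrt(5)*(-3*exp(3) + 10*cos(3))/5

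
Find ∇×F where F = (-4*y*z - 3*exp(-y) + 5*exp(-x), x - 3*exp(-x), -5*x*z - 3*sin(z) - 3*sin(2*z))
(0, -4*y + 5*z, 4*z + 1 - 3*exp(-y) + 3*exp(-x))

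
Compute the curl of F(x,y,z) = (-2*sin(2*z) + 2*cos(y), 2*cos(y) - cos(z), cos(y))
(-sin(y) - sin(z), -4*cos(2*z), 2*sin(y))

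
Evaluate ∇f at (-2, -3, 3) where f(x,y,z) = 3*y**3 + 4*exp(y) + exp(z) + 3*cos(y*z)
(0, 4*exp(-3) + 9*sin(9) + 81, -9*sin(9) + exp(3))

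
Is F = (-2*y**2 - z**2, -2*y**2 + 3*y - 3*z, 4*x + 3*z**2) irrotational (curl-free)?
No, ∇×F = (3, -2*z - 4, 4*y)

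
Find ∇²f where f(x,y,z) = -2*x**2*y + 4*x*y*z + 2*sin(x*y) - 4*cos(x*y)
2*x**2*(-sin(x*y) + 2*cos(x*y)) - 2*y*(y*sin(x*y) - 2*y*cos(x*y) + 2)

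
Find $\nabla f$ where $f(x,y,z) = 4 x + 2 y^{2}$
(4, 4*y, 0)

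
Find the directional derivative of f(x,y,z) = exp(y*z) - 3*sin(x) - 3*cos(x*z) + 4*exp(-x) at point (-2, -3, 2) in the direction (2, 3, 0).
2*sqrt(13)*(-(6*sin(4) + 3*cos(2) + 4*exp(2))*exp(6) + 3)*exp(-6)/13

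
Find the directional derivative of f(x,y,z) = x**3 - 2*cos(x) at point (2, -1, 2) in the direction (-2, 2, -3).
-4*sqrt(17)*(sin(2) + 6)/17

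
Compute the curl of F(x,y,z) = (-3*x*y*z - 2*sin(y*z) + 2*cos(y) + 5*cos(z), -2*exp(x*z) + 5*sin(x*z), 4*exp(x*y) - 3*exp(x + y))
(4*x*exp(x*y) + 2*x*exp(x*z) - 5*x*cos(x*z) - 3*exp(x + y), -3*x*y - 4*y*exp(x*y) - 2*y*cos(y*z) + 3*exp(x + y) - 5*sin(z), 3*x*z - 2*z*exp(x*z) + 5*z*cos(x*z) + 2*z*cos(y*z) + 2*sin(y))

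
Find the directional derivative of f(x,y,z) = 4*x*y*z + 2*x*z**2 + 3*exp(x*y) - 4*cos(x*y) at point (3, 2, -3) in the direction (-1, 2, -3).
sqrt(14)*(-15 + 8*sin(6) + 6*exp(6))/7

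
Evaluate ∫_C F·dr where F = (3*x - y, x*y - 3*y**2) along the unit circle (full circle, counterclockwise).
pi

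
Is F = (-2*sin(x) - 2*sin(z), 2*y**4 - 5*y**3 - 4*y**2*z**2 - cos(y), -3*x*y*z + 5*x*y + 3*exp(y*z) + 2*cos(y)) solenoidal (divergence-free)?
No, ∇·F = -3*x*y + 8*y**3 - 15*y**2 - 8*y*z**2 + 3*y*exp(y*z) + sin(y) - 2*cos(x)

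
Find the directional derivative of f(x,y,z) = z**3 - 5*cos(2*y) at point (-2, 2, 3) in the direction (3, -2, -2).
-2*sqrt(17)*(10*sin(4) + 27)/17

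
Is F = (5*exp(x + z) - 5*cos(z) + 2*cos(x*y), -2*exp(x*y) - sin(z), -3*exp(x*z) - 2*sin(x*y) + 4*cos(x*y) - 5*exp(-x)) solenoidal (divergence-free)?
No, ∇·F = -2*x*exp(x*y) - 3*x*exp(x*z) - 2*y*sin(x*y) + 5*exp(x + z)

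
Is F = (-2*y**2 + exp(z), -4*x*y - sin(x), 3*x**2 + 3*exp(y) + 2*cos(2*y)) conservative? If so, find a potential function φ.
No, ∇×F = (3*exp(y) - 4*sin(2*y), -6*x + exp(z), -cos(x)) ≠ 0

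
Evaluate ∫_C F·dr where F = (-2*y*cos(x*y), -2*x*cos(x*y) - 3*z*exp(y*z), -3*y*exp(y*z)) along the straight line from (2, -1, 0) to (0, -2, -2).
-3*exp(4) - 2*sin(2) + 3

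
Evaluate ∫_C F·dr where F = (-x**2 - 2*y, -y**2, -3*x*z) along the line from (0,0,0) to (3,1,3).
-118/3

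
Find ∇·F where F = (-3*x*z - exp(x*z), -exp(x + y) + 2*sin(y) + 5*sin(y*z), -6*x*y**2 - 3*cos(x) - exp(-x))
-z*exp(x*z) + 5*z*cos(y*z) - 3*z - exp(x + y) + 2*cos(y)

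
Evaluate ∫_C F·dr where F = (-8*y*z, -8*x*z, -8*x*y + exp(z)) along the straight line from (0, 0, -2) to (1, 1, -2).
16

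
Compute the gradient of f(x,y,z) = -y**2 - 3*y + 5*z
(0, -2*y - 3, 5)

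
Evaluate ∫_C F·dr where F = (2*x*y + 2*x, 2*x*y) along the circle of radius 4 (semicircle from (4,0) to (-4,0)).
256/3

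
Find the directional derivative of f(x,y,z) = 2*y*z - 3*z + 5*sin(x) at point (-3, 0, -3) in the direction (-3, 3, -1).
-15*sqrt(19)*(cos(3) + 1)/19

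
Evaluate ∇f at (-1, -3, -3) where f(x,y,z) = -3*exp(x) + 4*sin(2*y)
(-3*exp(-1), 8*cos(6), 0)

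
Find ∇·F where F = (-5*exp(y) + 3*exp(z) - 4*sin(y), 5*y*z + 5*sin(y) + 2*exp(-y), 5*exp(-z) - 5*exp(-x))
5*z + 5*cos(y) - 5*exp(-z) - 2*exp(-y)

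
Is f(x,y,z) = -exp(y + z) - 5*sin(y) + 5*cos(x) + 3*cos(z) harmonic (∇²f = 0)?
No, ∇²f = -2*exp(y + z) + 5*sin(y) - 5*cos(x) - 3*cos(z)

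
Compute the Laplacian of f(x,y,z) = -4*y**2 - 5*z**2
-18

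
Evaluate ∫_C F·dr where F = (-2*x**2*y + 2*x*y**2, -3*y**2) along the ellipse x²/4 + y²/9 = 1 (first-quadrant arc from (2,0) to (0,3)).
-45 + 3*pi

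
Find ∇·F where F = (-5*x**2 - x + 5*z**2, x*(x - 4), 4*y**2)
-10*x - 1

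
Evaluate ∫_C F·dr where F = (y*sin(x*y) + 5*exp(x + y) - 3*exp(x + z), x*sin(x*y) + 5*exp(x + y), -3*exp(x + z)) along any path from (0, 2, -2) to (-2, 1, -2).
-5*exp(2) - 3*exp(-4) + 3*exp(-2) - cos(2) + 1 + 5*exp(-1)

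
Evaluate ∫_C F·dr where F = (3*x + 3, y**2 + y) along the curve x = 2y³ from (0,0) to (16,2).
1310/3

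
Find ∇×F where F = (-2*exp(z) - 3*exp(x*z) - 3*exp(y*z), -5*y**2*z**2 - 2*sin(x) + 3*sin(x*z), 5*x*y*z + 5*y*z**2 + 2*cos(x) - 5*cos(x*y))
(5*x*z + 5*x*sin(x*y) - 3*x*cos(x*z) + 10*y**2*z + 5*z**2, -3*x*exp(x*z) - 5*y*z - 3*y*exp(y*z) - 5*y*sin(x*y) - 2*exp(z) + 2*sin(x), 3*z*exp(y*z) + 3*z*cos(x*z) - 2*cos(x))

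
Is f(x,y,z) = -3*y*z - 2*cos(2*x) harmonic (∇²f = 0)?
No, ∇²f = 8*cos(2*x)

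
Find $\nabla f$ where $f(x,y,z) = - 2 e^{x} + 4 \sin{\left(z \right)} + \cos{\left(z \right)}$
(-2*exp(x), 0, -sin(z) + 4*cos(z))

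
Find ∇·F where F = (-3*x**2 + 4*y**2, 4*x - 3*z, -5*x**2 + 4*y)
-6*x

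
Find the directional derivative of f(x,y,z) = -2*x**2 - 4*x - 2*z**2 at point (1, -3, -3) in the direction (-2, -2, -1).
4/3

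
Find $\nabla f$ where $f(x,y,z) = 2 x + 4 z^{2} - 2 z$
(2, 0, 8*z - 2)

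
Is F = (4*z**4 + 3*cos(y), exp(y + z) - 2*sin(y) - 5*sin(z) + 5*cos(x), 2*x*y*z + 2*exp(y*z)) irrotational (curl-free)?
No, ∇×F = (2*x*z + 2*z*exp(y*z) - exp(y + z) + 5*cos(z), 2*z*(-y + 8*z**2), -5*sin(x) + 3*sin(y))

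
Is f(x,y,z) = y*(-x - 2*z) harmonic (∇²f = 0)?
Yes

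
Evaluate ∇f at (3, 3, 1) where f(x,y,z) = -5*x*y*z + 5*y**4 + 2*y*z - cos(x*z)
(-15 + sin(3), 527, -39 + 3*sin(3))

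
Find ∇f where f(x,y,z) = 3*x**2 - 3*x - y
(6*x - 3, -1, 0)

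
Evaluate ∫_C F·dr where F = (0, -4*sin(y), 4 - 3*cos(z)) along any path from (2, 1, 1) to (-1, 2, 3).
-4*cos(1) + 4*cos(2) - 3*sin(3) + 3*sin(1) + 8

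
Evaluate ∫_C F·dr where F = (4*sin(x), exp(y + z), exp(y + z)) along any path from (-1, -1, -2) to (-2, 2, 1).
-4*cos(2) + 4*cos(1) + 2*sinh(3)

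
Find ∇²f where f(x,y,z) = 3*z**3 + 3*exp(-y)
18*z + 3*exp(-y)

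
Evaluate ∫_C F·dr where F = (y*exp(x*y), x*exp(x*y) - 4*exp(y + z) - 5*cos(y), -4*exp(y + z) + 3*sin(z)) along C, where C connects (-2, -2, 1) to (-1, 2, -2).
-exp(4) - 10*sin(2) - 4 + exp(-2) - 3*cos(2) + 4*exp(-1) + 3*cos(1)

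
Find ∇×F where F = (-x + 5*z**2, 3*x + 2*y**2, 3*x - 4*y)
(-4, 10*z - 3, 3)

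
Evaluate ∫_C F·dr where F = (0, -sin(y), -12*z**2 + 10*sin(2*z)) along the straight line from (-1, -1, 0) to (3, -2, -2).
-cos(1) + cos(2) - 5*cos(4) + 37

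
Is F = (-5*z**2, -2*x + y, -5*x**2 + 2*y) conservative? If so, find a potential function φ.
No, ∇×F = (2, 10*x - 10*z, -2) ≠ 0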